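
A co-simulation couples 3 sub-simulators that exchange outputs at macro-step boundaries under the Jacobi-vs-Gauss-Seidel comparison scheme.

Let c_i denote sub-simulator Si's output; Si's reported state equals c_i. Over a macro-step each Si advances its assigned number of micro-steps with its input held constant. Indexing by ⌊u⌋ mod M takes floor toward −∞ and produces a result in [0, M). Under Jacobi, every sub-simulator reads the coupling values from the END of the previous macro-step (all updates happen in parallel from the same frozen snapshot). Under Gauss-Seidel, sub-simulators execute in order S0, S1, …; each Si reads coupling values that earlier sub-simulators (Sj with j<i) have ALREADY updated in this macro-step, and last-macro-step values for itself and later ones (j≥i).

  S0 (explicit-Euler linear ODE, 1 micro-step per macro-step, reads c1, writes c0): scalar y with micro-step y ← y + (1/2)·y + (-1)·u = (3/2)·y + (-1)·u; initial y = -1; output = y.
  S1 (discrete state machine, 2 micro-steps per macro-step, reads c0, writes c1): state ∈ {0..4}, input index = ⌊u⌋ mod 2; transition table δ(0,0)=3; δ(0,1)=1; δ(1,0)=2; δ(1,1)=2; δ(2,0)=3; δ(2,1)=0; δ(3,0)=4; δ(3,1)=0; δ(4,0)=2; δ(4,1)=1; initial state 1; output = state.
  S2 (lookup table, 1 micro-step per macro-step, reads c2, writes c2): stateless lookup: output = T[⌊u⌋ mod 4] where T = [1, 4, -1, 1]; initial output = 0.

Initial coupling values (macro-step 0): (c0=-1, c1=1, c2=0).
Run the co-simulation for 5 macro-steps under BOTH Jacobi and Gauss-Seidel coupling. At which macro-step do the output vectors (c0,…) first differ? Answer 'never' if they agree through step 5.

[Jacobi] macro 1: S0 reads c1=1 → after 1×micro: -5/2; S1 reads c0=-1 → after 2×micro: 0; S2 reads c2=0 → after 1×micro: 1 ⇒ (c0=-5/2, c1=0, c2=1)
[Jacobi] macro 2: S0 reads c1=0 → after 1×micro: -15/4; S1 reads c0=-5/2 → after 2×micro: 2; S2 reads c2=1 → after 1×micro: 4 ⇒ (c0=-15/4, c1=2, c2=4)
[Jacobi] macro 3: S0 reads c1=2 → after 1×micro: -61/8; S1 reads c0=-15/4 → after 2×micro: 4; S2 reads c2=4 → after 1×micro: 1 ⇒ (c0=-61/8, c1=4, c2=1)
[Jacobi] macro 4: S0 reads c1=4 → after 1×micro: -247/16; S1 reads c0=-61/8 → after 2×micro: 3; S2 reads c2=1 → after 1×micro: 4 ⇒ (c0=-247/16, c1=3, c2=4)
[Jacobi] macro 5: S0 reads c1=3 → after 1×micro: -837/32; S1 reads c0=-247/16 → after 2×micro: 2; S2 reads c2=4 → after 1×micro: 1 ⇒ (c0=-837/32, c1=2, c2=1)
[Gauss-Seidel] macro 1: S0 reads c1=1 → after 1×micro: -5/2; S1 reads c0=-5/2 → after 2×micro: 0; S2 reads c2=0 → after 1×micro: 1 ⇒ (c0=-5/2, c1=0, c2=1)
[Gauss-Seidel] macro 2: S0 reads c1=0 → after 1×micro: -15/4; S1 reads c0=-15/4 → after 2×micro: 4; S2 reads c2=1 → after 1×micro: 4 ⇒ (c0=-15/4, c1=4, c2=4)
[Gauss-Seidel] macro 3: S0 reads c1=4 → after 1×micro: -77/8; S1 reads c0=-77/8 → after 2×micro: 3; S2 reads c2=4 → after 1×micro: 1 ⇒ (c0=-77/8, c1=3, c2=1)
[Gauss-Seidel] macro 4: S0 reads c1=3 → after 1×micro: -279/16; S1 reads c0=-279/16 → after 2×micro: 2; S2 reads c2=1 → after 1×micro: 4 ⇒ (c0=-279/16, c1=2, c2=4)
[Gauss-Seidel] macro 5: S0 reads c1=2 → after 1×micro: -901/32; S1 reads c0=-901/32 → after 2×micro: 1; S2 reads c2=4 → after 1×micro: 1 ⇒ (c0=-901/32, c1=1, c2=1)

first divergence at macro-step: 2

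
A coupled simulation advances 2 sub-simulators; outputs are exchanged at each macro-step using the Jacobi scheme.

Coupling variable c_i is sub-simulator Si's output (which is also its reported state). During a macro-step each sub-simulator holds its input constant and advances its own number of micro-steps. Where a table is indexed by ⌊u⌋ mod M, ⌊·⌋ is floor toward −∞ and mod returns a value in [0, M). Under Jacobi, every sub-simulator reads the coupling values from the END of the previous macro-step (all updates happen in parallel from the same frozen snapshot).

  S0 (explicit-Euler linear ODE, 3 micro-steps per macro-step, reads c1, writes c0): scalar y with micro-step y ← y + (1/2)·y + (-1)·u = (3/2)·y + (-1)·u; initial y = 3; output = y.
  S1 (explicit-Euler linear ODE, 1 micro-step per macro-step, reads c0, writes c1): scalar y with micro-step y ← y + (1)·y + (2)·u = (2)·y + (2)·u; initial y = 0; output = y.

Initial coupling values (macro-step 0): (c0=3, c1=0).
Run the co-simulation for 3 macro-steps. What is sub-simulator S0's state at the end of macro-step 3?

macro 1: S0 reads c1=0 → after 3×micro: 81/8; S1 reads c0=3 → after 1×micro: 6 ⇒ (c0=81/8, c1=6)
macro 2: S0 reads c1=6 → after 3×micro: 363/64; S1 reads c0=81/8 → after 1×micro: 129/4 ⇒ (c0=363/64, c1=129/4)
macro 3: S0 reads c1=129/4 → after 3×micro: -68631/512; S1 reads c0=363/64 → after 1×micro: 2427/32 ⇒ (c0=-68631/512, c1=2427/32)

S0 state at macro-step 3 = -68631/512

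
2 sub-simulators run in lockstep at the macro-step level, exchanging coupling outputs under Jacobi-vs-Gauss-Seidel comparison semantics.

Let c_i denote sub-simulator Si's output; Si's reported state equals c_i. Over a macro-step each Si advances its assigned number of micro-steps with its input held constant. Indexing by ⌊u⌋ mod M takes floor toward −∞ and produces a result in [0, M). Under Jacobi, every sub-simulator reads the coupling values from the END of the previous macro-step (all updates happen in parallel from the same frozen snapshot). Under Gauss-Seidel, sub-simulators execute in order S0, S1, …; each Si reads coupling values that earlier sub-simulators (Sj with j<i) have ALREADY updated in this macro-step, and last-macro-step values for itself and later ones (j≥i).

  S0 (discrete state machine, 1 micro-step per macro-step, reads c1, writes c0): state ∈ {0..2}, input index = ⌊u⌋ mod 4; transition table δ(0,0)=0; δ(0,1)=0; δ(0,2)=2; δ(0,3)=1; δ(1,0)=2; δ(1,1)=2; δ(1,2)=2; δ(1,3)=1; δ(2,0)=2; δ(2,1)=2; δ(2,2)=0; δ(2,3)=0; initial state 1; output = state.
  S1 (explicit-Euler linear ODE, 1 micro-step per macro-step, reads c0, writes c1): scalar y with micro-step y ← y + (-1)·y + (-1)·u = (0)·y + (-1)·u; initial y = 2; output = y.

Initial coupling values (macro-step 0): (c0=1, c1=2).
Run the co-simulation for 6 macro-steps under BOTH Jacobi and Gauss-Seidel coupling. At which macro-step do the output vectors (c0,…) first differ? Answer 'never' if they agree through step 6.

first divergence at macro-step: 1

[Jacobi] macro 1: S0 reads c1=2 → after 1×micro: 2; S1 reads c0=1 → after 1×micro: -1 ⇒ (c0=2, c1=-1)
[Jacobi] macro 2: S0 reads c1=-1 → after 1×micro: 0; S1 reads c0=2 → after 1×micro: -2 ⇒ (c0=0, c1=-2)
[Jacobi] macro 3: S0 reads c1=-2 → after 1×micro: 2; S1 reads c0=0 → after 1×micro: 0 ⇒ (c0=2, c1=0)
[Jacobi] macro 4: S0 reads c1=0 → after 1×micro: 2; S1 reads c0=2 → after 1×micro: -2 ⇒ (c0=2, c1=-2)
[Jacobi] macro 5: S0 reads c1=-2 → after 1×micro: 0; S1 reads c0=2 → after 1×micro: -2 ⇒ (c0=0, c1=-2)
[Jacobi] macro 6: S0 reads c1=-2 → after 1×micro: 2; S1 reads c0=0 → after 1×micro: 0 ⇒ (c0=2, c1=0)
[Gauss-Seidel] macro 1: S0 reads c1=2 → after 1×micro: 2; S1 reads c0=2 → after 1×micro: -2 ⇒ (c0=2, c1=-2)
[Gauss-Seidel] macro 2: S0 reads c1=-2 → after 1×micro: 0; S1 reads c0=0 → after 1×micro: 0 ⇒ (c0=0, c1=0)
[Gauss-Seidel] macro 3: S0 reads c1=0 → after 1×micro: 0; S1 reads c0=0 → after 1×micro: 0 ⇒ (c0=0, c1=0)
[Gauss-Seidel] macro 4: S0 reads c1=0 → after 1×micro: 0; S1 reads c0=0 → after 1×micro: 0 ⇒ (c0=0, c1=0)
[Gauss-Seidel] macro 5: S0 reads c1=0 → after 1×micro: 0; S1 reads c0=0 → after 1×micro: 0 ⇒ (c0=0, c1=0)
[Gauss-Seidel] macro 6: S0 reads c1=0 → after 1×micro: 0; S1 reads c0=0 → after 1×micro: 0 ⇒ (c0=0, c1=0)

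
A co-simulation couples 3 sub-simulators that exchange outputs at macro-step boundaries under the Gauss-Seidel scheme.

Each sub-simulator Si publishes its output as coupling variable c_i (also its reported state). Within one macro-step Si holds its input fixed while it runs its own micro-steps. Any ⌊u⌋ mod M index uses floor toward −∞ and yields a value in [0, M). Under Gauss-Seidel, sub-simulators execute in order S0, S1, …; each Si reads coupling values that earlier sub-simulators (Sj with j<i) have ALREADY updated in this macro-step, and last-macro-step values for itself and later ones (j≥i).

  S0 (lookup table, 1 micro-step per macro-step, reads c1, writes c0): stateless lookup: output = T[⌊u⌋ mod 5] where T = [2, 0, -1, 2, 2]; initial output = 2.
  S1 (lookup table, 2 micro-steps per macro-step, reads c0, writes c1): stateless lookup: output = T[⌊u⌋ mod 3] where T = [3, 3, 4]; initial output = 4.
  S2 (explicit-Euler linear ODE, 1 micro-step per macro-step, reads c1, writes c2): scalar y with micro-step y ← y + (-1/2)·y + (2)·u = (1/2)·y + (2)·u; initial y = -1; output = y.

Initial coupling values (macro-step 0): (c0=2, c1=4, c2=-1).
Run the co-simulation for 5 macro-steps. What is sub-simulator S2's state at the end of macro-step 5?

S2 state at macro-step 5 = 495/32

macro 1: S0 reads c1=4 → after 1×micro: 2; S1 reads c0=2 → after 2×micro: 4; S2 reads c1=4 → after 1×micro: 15/2 ⇒ (c0=2, c1=4, c2=15/2)
macro 2: S0 reads c1=4 → after 1×micro: 2; S1 reads c0=2 → after 2×micro: 4; S2 reads c1=4 → after 1×micro: 47/4 ⇒ (c0=2, c1=4, c2=47/4)
macro 3: S0 reads c1=4 → after 1×micro: 2; S1 reads c0=2 → after 2×micro: 4; S2 reads c1=4 → after 1×micro: 111/8 ⇒ (c0=2, c1=4, c2=111/8)
macro 4: S0 reads c1=4 → after 1×micro: 2; S1 reads c0=2 → after 2×micro: 4; S2 reads c1=4 → after 1×micro: 239/16 ⇒ (c0=2, c1=4, c2=239/16)
macro 5: S0 reads c1=4 → after 1×micro: 2; S1 reads c0=2 → after 2×micro: 4; S2 reads c1=4 → after 1×micro: 495/32 ⇒ (c0=2, c1=4, c2=495/32)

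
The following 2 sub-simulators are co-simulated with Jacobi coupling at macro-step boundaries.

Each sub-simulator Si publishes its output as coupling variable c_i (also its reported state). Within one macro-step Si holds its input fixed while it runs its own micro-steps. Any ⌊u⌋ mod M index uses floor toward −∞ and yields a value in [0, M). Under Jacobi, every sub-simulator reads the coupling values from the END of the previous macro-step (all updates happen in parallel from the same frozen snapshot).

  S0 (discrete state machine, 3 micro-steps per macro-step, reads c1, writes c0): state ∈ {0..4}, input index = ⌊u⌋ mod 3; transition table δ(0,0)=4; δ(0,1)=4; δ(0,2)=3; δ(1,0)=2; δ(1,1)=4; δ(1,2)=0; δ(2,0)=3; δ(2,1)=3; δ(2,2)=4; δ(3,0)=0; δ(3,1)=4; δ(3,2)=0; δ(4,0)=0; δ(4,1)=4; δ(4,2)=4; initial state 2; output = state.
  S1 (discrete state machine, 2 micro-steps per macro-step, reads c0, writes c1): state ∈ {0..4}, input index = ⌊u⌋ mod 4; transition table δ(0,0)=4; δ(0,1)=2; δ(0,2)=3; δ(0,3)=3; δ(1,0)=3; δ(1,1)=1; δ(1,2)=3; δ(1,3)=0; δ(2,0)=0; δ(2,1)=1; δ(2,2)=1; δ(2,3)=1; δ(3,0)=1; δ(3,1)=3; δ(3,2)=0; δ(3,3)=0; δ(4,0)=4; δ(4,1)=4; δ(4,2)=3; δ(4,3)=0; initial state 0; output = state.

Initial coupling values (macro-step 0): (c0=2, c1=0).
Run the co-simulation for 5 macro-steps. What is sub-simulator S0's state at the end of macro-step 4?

macro 1: S0 reads c1=0 → after 3×micro: 4; S1 reads c0=2 → after 2×micro: 0 ⇒ (c0=4, c1=0)
macro 2: S0 reads c1=0 → after 3×micro: 0; S1 reads c0=4 → after 2×micro: 4 ⇒ (c0=0, c1=4)
macro 3: S0 reads c1=4 → after 3×micro: 4; S1 reads c0=0 → after 2×micro: 4 ⇒ (c0=4, c1=4)
macro 4: S0 reads c1=4 → after 3×micro: 4; S1 reads c0=4 → after 2×micro: 4 ⇒ (c0=4, c1=4)
macro 5: S0 reads c1=4 → after 3×micro: 4; S1 reads c0=4 → after 2×micro: 4 ⇒ (c0=4, c1=4)

S0 state at macro-step 4 = 4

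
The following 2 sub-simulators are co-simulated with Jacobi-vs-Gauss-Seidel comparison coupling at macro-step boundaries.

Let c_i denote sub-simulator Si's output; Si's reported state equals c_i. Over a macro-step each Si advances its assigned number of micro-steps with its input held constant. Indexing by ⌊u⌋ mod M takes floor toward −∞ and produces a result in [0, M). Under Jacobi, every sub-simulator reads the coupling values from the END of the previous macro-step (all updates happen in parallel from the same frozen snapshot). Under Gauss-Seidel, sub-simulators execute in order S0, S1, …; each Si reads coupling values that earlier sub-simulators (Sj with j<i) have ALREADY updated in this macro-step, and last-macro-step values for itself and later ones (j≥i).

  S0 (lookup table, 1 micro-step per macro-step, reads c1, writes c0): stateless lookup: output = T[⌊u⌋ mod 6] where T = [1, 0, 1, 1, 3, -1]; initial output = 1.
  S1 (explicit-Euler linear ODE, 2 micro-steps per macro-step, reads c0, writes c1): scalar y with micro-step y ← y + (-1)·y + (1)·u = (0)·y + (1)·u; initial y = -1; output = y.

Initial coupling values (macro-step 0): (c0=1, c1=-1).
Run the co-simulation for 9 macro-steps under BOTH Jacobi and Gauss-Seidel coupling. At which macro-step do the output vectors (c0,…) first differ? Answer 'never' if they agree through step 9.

[Jacobi] macro 1: S0 reads c1=-1 → after 1×micro: -1; S1 reads c0=1 → after 2×micro: 1 ⇒ (c0=-1, c1=1)
[Jacobi] macro 2: S0 reads c1=1 → after 1×micro: 0; S1 reads c0=-1 → after 2×micro: -1 ⇒ (c0=0, c1=-1)
[Jacobi] macro 3: S0 reads c1=-1 → after 1×micro: -1; S1 reads c0=0 → after 2×micro: 0 ⇒ (c0=-1, c1=0)
[Jacobi] macro 4: S0 reads c1=0 → after 1×micro: 1; S1 reads c0=-1 → after 2×micro: -1 ⇒ (c0=1, c1=-1)
[Jacobi] macro 5: S0 reads c1=-1 → after 1×micro: -1; S1 reads c0=1 → after 2×micro: 1 ⇒ (c0=-1, c1=1)
[Jacobi] macro 6: S0 reads c1=1 → after 1×micro: 0; S1 reads c0=-1 → after 2×micro: -1 ⇒ (c0=0, c1=-1)
[Jacobi] macro 7: S0 reads c1=-1 → after 1×micro: -1; S1 reads c0=0 → after 2×micro: 0 ⇒ (c0=-1, c1=0)
[Jacobi] macro 8: S0 reads c1=0 → after 1×micro: 1; S1 reads c0=-1 → after 2×micro: -1 ⇒ (c0=1, c1=-1)
[Jacobi] macro 9: S0 reads c1=-1 → after 1×micro: -1; S1 reads c0=1 → after 2×micro: 1 ⇒ (c0=-1, c1=1)
[Gauss-Seidel] macro 1: S0 reads c1=-1 → after 1×micro: -1; S1 reads c0=-1 → after 2×micro: -1 ⇒ (c0=-1, c1=-1)
[Gauss-Seidel] macro 2: S0 reads c1=-1 → after 1×micro: -1; S1 reads c0=-1 → after 2×micro: -1 ⇒ (c0=-1, c1=-1)
[Gauss-Seidel] macro 3: S0 reads c1=-1 → after 1×micro: -1; S1 reads c0=-1 → after 2×micro: -1 ⇒ (c0=-1, c1=-1)
[Gauss-Seidel] macro 4: S0 reads c1=-1 → after 1×micro: -1; S1 reads c0=-1 → after 2×micro: -1 ⇒ (c0=-1, c1=-1)
[Gauss-Seidel] macro 5: S0 reads c1=-1 → after 1×micro: -1; S1 reads c0=-1 → after 2×micro: -1 ⇒ (c0=-1, c1=-1)
[Gauss-Seidel] macro 6: S0 reads c1=-1 → after 1×micro: -1; S1 reads c0=-1 → after 2×micro: -1 ⇒ (c0=-1, c1=-1)
[Gauss-Seidel] macro 7: S0 reads c1=-1 → after 1×micro: -1; S1 reads c0=-1 → after 2×micro: -1 ⇒ (c0=-1, c1=-1)
[Gauss-Seidel] macro 8: S0 reads c1=-1 → after 1×micro: -1; S1 reads c0=-1 → after 2×micro: -1 ⇒ (c0=-1, c1=-1)
[Gauss-Seidel] macro 9: S0 reads c1=-1 → after 1×micro: -1; S1 reads c0=-1 → after 2×micro: -1 ⇒ (c0=-1, c1=-1)

first divergence at macro-step: 1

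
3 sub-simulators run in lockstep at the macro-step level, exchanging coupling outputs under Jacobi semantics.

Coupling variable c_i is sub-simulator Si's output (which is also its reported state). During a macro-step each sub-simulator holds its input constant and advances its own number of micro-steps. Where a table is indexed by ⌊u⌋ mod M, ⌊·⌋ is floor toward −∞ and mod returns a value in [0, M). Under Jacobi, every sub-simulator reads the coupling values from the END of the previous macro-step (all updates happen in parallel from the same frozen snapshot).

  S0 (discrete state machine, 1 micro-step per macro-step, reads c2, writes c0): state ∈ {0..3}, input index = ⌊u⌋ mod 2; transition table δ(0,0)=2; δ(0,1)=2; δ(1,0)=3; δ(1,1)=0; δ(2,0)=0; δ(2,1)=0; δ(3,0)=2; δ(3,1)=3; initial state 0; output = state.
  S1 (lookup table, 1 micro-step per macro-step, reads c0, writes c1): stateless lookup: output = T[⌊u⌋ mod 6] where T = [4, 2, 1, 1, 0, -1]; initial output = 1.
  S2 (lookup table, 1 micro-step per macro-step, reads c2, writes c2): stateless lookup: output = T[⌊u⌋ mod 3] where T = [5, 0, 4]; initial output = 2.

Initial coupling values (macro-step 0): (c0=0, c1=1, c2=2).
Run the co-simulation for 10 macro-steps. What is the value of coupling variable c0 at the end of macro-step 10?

macro 1: S0 reads c2=2 → after 1×micro: 2; S1 reads c0=0 → after 1×micro: 4; S2 reads c2=2 → after 1×micro: 4 ⇒ (c0=2, c1=4, c2=4)
macro 2: S0 reads c2=4 → after 1×micro: 0; S1 reads c0=2 → after 1×micro: 1; S2 reads c2=4 → after 1×micro: 0 ⇒ (c0=0, c1=1, c2=0)
macro 3: S0 reads c2=0 → after 1×micro: 2; S1 reads c0=0 → after 1×micro: 4; S2 reads c2=0 → after 1×micro: 5 ⇒ (c0=2, c1=4, c2=5)
macro 4: S0 reads c2=5 → after 1×micro: 0; S1 reads c0=2 → after 1×micro: 1; S2 reads c2=5 → after 1×micro: 4 ⇒ (c0=0, c1=1, c2=4)
macro 5: S0 reads c2=4 → after 1×micro: 2; S1 reads c0=0 → after 1×micro: 4; S2 reads c2=4 → after 1×micro: 0 ⇒ (c0=2, c1=4, c2=0)
macro 6: S0 reads c2=0 → after 1×micro: 0; S1 reads c0=2 → after 1×micro: 1; S2 reads c2=0 → after 1×micro: 5 ⇒ (c0=0, c1=1, c2=5)
macro 7: S0 reads c2=5 → after 1×micro: 2; S1 reads c0=0 → after 1×micro: 4; S2 reads c2=5 → after 1×micro: 4 ⇒ (c0=2, c1=4, c2=4)
macro 8: S0 reads c2=4 → after 1×micro: 0; S1 reads c0=2 → after 1×micro: 1; S2 reads c2=4 → after 1×micro: 0 ⇒ (c0=0, c1=1, c2=0)
macro 9: S0 reads c2=0 → after 1×micro: 2; S1 reads c0=0 → after 1×micro: 4; S2 reads c2=0 → after 1×micro: 5 ⇒ (c0=2, c1=4, c2=5)
macro 10: S0 reads c2=5 → after 1×micro: 0; S1 reads c0=2 → after 1×micro: 1; S2 reads c2=5 → after 1×micro: 4 ⇒ (c0=0, c1=1, c2=4)

c0 at macro-step 10 = 0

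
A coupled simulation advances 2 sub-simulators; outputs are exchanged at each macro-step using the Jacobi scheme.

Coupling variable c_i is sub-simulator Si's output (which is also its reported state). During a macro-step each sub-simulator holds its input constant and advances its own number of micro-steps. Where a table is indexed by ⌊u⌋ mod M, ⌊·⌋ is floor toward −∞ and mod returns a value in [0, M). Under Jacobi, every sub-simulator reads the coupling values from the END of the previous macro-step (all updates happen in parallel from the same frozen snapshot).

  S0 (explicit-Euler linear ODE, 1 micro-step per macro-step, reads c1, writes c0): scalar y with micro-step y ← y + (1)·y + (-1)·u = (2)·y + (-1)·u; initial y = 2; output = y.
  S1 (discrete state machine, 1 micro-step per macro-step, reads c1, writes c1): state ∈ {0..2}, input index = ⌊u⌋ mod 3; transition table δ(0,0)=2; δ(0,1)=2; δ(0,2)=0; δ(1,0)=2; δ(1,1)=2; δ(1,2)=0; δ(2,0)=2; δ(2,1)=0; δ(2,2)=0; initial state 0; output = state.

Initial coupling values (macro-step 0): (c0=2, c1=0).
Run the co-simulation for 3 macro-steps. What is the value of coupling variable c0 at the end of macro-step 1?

c0 at macro-step 1 = 4

macro 1: S0 reads c1=0 → after 1×micro: 4; S1 reads c1=0 → after 1×micro: 2 ⇒ (c0=4, c1=2)
macro 2: S0 reads c1=2 → after 1×micro: 6; S1 reads c1=2 → after 1×micro: 0 ⇒ (c0=6, c1=0)
macro 3: S0 reads c1=0 → after 1×micro: 12; S1 reads c1=0 → after 1×micro: 2 ⇒ (c0=12, c1=2)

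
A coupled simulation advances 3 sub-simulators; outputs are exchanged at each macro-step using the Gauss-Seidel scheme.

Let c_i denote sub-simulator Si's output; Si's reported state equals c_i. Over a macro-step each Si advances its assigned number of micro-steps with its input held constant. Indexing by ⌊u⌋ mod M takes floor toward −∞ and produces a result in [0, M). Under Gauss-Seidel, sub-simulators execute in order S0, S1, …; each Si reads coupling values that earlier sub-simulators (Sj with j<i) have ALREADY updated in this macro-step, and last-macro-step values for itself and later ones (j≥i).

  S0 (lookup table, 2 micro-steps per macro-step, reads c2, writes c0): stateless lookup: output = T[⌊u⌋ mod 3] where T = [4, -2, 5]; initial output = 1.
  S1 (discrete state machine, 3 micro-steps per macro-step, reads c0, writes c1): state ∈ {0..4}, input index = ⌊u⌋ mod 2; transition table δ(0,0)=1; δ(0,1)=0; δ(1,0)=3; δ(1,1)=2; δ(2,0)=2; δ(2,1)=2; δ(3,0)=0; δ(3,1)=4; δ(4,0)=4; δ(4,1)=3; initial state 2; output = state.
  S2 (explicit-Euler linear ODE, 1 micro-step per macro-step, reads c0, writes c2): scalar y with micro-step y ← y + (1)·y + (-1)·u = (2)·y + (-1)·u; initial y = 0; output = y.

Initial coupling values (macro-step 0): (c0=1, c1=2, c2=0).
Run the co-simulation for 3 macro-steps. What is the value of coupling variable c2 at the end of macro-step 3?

c2 at macro-step 3 = -31

macro 1: S0 reads c2=0 → after 2×micro: 4; S1 reads c0=4 → after 3×micro: 2; S2 reads c0=4 → after 1×micro: -4 ⇒ (c0=4, c1=2, c2=-4)
macro 2: S0 reads c2=-4 → after 2×micro: 5; S1 reads c0=5 → after 3×micro: 2; S2 reads c0=5 → after 1×micro: -13 ⇒ (c0=5, c1=2, c2=-13)
macro 3: S0 reads c2=-13 → after 2×micro: 5; S1 reads c0=5 → after 3×micro: 2; S2 reads c0=5 → after 1×micro: -31 ⇒ (c0=5, c1=2, c2=-31)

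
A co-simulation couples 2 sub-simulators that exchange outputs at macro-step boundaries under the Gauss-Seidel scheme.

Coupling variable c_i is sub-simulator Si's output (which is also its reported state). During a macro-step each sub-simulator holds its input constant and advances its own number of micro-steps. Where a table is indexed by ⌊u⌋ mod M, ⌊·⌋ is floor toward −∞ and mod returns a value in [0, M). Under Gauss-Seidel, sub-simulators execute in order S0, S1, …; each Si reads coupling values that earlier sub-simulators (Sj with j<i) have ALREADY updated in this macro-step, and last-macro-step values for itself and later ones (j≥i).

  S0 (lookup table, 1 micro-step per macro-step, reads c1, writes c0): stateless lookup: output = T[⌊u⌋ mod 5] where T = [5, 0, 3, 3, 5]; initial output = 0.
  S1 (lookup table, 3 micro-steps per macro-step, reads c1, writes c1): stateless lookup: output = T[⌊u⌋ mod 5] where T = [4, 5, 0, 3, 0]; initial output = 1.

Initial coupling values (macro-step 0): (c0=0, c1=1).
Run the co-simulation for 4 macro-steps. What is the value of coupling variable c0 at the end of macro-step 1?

c0 at macro-step 1 = 0

macro 1: S0 reads c1=1 → after 1×micro: 0; S1 reads c1=1 → after 3×micro: 5 ⇒ (c0=0, c1=5)
macro 2: S0 reads c1=5 → after 1×micro: 5; S1 reads c1=5 → after 3×micro: 4 ⇒ (c0=5, c1=4)
macro 3: S0 reads c1=4 → after 1×micro: 5; S1 reads c1=4 → after 3×micro: 0 ⇒ (c0=5, c1=0)
macro 4: S0 reads c1=0 → after 1×micro: 5; S1 reads c1=0 → after 3×micro: 4 ⇒ (c0=5, c1=4)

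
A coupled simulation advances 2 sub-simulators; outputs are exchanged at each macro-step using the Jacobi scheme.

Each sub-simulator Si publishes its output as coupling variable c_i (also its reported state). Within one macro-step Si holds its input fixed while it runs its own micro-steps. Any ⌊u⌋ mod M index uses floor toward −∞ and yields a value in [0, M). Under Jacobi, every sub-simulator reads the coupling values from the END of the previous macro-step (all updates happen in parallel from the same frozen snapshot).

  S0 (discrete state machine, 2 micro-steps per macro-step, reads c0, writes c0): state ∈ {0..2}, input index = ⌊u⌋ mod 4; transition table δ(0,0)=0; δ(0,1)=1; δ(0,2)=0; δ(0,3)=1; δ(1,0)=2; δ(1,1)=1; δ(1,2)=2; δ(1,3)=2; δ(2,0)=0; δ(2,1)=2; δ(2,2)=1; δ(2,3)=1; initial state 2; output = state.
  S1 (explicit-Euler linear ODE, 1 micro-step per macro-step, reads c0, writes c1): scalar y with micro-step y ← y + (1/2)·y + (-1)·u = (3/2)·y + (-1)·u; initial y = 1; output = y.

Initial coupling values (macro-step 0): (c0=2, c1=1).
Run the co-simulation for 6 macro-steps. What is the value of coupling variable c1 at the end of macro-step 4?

c1 at macro-step 4 = -179/16

macro 1: S0 reads c0=2 → after 2×micro: 2; S1 reads c0=2 → after 1×micro: -1/2 ⇒ (c0=2, c1=-1/2)
macro 2: S0 reads c0=2 → after 2×micro: 2; S1 reads c0=2 → after 1×micro: -11/4 ⇒ (c0=2, c1=-11/4)
macro 3: S0 reads c0=2 → after 2×micro: 2; S1 reads c0=2 → after 1×micro: -49/8 ⇒ (c0=2, c1=-49/8)
macro 4: S0 reads c0=2 → after 2×micro: 2; S1 reads c0=2 → after 1×micro: -179/16 ⇒ (c0=2, c1=-179/16)
macro 5: S0 reads c0=2 → after 2×micro: 2; S1 reads c0=2 → after 1×micro: -601/32 ⇒ (c0=2, c1=-601/32)
macro 6: S0 reads c0=2 → after 2×micro: 2; S1 reads c0=2 → after 1×micro: -1931/64 ⇒ (c0=2, c1=-1931/64)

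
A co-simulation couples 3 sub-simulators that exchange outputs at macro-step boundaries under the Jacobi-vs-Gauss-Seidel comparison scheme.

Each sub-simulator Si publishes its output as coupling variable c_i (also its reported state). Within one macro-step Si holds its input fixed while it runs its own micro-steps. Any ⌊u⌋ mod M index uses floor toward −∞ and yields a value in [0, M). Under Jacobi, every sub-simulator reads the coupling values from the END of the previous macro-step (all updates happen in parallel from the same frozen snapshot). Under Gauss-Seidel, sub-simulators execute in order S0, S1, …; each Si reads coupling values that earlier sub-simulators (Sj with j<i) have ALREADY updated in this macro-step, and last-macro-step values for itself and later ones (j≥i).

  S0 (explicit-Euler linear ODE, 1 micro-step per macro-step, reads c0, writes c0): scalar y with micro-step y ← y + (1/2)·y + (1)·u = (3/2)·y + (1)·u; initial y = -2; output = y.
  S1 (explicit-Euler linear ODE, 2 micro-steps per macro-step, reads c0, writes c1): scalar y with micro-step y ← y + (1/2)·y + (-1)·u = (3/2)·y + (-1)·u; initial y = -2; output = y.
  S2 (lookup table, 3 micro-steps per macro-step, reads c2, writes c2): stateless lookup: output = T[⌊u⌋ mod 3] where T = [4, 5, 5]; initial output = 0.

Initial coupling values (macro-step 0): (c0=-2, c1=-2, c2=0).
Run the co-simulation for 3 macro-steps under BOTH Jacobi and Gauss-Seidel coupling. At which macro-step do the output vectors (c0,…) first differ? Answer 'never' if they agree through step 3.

[Jacobi] macro 1: S0 reads c0=-2 → after 1×micro: -5; S1 reads c0=-2 → after 2×micro: 1/2; S2 reads c2=0 → after 3×micro: 4 ⇒ (c0=-5, c1=1/2, c2=4)
[Jacobi] macro 2: S0 reads c0=-5 → after 1×micro: -25/2; S1 reads c0=-5 → after 2×micro: 109/8; S2 reads c2=4 → after 3×micro: 5 ⇒ (c0=-25/2, c1=109/8, c2=5)
[Jacobi] macro 3: S0 reads c0=-25/2 → after 1×micro: -125/4; S1 reads c0=-25/2 → after 2×micro: 1981/32; S2 reads c2=5 → after 3×micro: 5 ⇒ (c0=-125/4, c1=1981/32, c2=5)
[Gauss-Seidel] macro 1: S0 reads c0=-2 → after 1×micro: -5; S1 reads c0=-5 → after 2×micro: 8; S2 reads c2=0 → after 3×micro: 4 ⇒ (c0=-5, c1=8, c2=4)
[Gauss-Seidel] macro 2: S0 reads c0=-5 → after 1×micro: -25/2; S1 reads c0=-25/2 → after 2×micro: 197/4; S2 reads c2=4 → after 3×micro: 5 ⇒ (c0=-25/2, c1=197/4, c2=5)
[Gauss-Seidel] macro 3: S0 reads c0=-25/2 → after 1×micro: -125/4; S1 reads c0=-125/4 → after 2×micro: 3023/16; S2 reads c2=5 → after 3×micro: 5 ⇒ (c0=-125/4, c1=3023/16, c2=5)

first divergence at macro-step: 1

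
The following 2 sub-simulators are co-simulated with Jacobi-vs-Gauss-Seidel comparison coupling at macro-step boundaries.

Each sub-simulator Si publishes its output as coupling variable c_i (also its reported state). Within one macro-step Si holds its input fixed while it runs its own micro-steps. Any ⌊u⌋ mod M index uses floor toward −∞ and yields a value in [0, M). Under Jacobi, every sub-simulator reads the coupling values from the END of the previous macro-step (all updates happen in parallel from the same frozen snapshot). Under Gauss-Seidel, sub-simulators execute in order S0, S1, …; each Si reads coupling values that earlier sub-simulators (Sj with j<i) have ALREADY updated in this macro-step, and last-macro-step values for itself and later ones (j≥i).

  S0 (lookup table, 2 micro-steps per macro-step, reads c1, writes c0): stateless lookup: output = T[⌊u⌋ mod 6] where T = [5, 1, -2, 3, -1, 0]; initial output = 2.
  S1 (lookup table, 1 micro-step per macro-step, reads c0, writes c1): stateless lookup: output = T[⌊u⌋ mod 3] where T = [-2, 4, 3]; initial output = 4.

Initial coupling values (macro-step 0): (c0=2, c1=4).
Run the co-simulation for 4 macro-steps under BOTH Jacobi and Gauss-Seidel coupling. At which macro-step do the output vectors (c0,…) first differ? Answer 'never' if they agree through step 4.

first divergence at macro-step: 2

[Jacobi] macro 1: S0 reads c1=4 → after 2×micro: -1; S1 reads c0=2 → after 1×micro: 3 ⇒ (c0=-1, c1=3)
[Jacobi] macro 2: S0 reads c1=3 → after 2×micro: 3; S1 reads c0=-1 → after 1×micro: 3 ⇒ (c0=3, c1=3)
[Jacobi] macro 3: S0 reads c1=3 → after 2×micro: 3; S1 reads c0=3 → after 1×micro: -2 ⇒ (c0=3, c1=-2)
[Jacobi] macro 4: S0 reads c1=-2 → after 2×micro: -1; S1 reads c0=3 → after 1×micro: -2 ⇒ (c0=-1, c1=-2)
[Gauss-Seidel] macro 1: S0 reads c1=4 → after 2×micro: -1; S1 reads c0=-1 → after 1×micro: 3 ⇒ (c0=-1, c1=3)
[Gauss-Seidel] macro 2: S0 reads c1=3 → after 2×micro: 3; S1 reads c0=3 → after 1×micro: -2 ⇒ (c0=3, c1=-2)
[Gauss-Seidel] macro 3: S0 reads c1=-2 → after 2×micro: -1; S1 reads c0=-1 → after 1×micro: 3 ⇒ (c0=-1, c1=3)
[Gauss-Seidel] macro 4: S0 reads c1=3 → after 2×micro: 3; S1 reads c0=3 → after 1×micro: -2 ⇒ (c0=3, c1=-2)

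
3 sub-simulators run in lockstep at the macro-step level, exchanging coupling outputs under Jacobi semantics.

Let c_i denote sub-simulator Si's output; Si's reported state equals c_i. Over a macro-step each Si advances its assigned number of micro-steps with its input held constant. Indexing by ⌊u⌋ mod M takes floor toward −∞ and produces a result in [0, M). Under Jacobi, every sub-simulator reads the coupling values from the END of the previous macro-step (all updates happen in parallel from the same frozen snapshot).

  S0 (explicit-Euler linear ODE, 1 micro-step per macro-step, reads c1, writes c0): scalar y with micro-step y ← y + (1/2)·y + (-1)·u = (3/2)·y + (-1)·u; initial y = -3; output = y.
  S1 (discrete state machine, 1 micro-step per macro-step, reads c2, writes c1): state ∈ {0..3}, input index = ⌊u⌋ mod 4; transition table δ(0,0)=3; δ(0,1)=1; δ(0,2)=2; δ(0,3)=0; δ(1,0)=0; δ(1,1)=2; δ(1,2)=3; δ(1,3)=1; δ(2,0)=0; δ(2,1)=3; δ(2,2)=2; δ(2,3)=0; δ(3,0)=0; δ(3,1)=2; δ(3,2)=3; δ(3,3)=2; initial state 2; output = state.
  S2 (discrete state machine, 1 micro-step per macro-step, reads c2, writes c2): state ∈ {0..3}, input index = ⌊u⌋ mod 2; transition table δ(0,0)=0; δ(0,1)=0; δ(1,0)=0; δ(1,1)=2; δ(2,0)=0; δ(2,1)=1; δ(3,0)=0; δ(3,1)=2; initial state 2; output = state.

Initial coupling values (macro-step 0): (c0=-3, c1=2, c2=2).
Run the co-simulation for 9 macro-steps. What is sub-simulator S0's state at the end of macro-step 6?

macro 1: S0 reads c1=2 → after 1×micro: -13/2; S1 reads c2=2 → after 1×micro: 2; S2 reads c2=2 → after 1×micro: 0 ⇒ (c0=-13/2, c1=2, c2=0)
macro 2: S0 reads c1=2 → after 1×micro: -47/4; S1 reads c2=0 → after 1×micro: 0; S2 reads c2=0 → after 1×micro: 0 ⇒ (c0=-47/4, c1=0, c2=0)
macro 3: S0 reads c1=0 → after 1×micro: -141/8; S1 reads c2=0 → after 1×micro: 3; S2 reads c2=0 → after 1×micro: 0 ⇒ (c0=-141/8, c1=3, c2=0)
macro 4: S0 reads c1=3 → after 1×micro: -471/16; S1 reads c2=0 → after 1×micro: 0; S2 reads c2=0 → after 1×micro: 0 ⇒ (c0=-471/16, c1=0, c2=0)
macro 5: S0 reads c1=0 → after 1×micro: -1413/32; S1 reads c2=0 → after 1×micro: 3; S2 reads c2=0 → after 1×micro: 0 ⇒ (c0=-1413/32, c1=3, c2=0)
macro 6: S0 reads c1=3 → after 1×micro: -4431/64; S1 reads c2=0 → after 1×micro: 0; S2 reads c2=0 → after 1×micro: 0 ⇒ (c0=-4431/64, c1=0, c2=0)
macro 7: S0 reads c1=0 → after 1×micro: -13293/128; S1 reads c2=0 → after 1×micro: 3; S2 reads c2=0 → after 1×micro: 0 ⇒ (c0=-13293/128, c1=3, c2=0)
macro 8: S0 reads c1=3 → after 1×micro: -40647/256; S1 reads c2=0 → after 1×micro: 0; S2 reads c2=0 → after 1×micro: 0 ⇒ (c0=-40647/256, c1=0, c2=0)
macro 9: S0 reads c1=0 → after 1×micro: -121941/512; S1 reads c2=0 → after 1×micro: 3; S2 reads c2=0 → after 1×micro: 0 ⇒ (c0=-121941/512, c1=3, c2=0)

S0 state at macro-step 6 = -4431/64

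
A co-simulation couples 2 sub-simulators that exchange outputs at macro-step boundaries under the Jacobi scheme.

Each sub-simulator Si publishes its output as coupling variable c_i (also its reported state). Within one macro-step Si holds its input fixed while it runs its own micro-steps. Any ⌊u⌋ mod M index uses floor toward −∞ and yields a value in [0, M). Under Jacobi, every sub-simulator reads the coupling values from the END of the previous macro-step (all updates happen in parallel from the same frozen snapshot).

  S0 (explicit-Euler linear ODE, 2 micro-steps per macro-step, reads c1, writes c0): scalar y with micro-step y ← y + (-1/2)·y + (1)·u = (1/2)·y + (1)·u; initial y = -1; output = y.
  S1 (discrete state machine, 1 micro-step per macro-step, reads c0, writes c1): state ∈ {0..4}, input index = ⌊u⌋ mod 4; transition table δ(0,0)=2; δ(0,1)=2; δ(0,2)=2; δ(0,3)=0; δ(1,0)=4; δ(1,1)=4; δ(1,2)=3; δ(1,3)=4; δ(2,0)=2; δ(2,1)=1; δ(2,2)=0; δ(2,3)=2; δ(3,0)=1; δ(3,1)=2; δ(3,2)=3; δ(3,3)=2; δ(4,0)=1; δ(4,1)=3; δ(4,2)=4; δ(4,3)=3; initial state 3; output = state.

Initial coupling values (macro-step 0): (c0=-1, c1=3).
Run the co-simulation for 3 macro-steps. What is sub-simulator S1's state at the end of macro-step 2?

macro 1: S0 reads c1=3 → after 2×micro: 17/4; S1 reads c0=-1 → after 1×micro: 2 ⇒ (c0=17/4, c1=2)
macro 2: S0 reads c1=2 → after 2×micro: 65/16; S1 reads c0=17/4 → after 1×micro: 2 ⇒ (c0=65/16, c1=2)
macro 3: S0 reads c1=2 → after 2×micro: 257/64; S1 reads c0=65/16 → after 1×micro: 2 ⇒ (c0=257/64, c1=2)

S1 state at macro-step 2 = 2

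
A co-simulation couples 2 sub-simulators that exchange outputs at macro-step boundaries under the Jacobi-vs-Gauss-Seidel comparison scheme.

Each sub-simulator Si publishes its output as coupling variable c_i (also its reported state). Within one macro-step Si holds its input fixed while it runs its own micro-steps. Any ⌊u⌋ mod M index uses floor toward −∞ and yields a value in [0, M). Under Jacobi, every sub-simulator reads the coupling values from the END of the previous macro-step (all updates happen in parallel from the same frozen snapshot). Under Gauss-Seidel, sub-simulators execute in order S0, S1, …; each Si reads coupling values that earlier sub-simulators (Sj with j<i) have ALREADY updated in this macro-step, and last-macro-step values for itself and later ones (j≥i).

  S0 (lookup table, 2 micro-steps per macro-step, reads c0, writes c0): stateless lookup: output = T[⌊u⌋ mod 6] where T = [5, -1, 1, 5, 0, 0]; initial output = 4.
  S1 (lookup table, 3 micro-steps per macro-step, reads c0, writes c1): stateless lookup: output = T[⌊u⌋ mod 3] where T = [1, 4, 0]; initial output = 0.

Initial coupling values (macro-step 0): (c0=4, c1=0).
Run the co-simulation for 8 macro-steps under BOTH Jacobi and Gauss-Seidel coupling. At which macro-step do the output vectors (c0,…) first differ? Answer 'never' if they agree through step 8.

first divergence at macro-step: 1

[Jacobi] macro 1: S0 reads c0=4 → after 2×micro: 0; S1 reads c0=4 → after 3×micro: 4 ⇒ (c0=0, c1=4)
[Jacobi] macro 2: S0 reads c0=0 → after 2×micro: 5; S1 reads c0=0 → after 3×micro: 1 ⇒ (c0=5, c1=1)
[Jacobi] macro 3: S0 reads c0=5 → after 2×micro: 0; S1 reads c0=5 → after 3×micro: 0 ⇒ (c0=0, c1=0)
[Jacobi] macro 4: S0 reads c0=0 → after 2×micro: 5; S1 reads c0=0 → after 3×micro: 1 ⇒ (c0=5, c1=1)
[Jacobi] macro 5: S0 reads c0=5 → after 2×micro: 0; S1 reads c0=5 → after 3×micro: 0 ⇒ (c0=0, c1=0)
[Jacobi] macro 6: S0 reads c0=0 → after 2×micro: 5; S1 reads c0=0 → after 3×micro: 1 ⇒ (c0=5, c1=1)
[Jacobi] macro 7: S0 reads c0=5 → after 2×micro: 0; S1 reads c0=5 → after 3×micro: 0 ⇒ (c0=0, c1=0)
[Jacobi] macro 8: S0 reads c0=0 → after 2×micro: 5; S1 reads c0=0 → after 3×micro: 1 ⇒ (c0=5, c1=1)
[Gauss-Seidel] macro 1: S0 reads c0=4 → after 2×micro: 0; S1 reads c0=0 → after 3×micro: 1 ⇒ (c0=0, c1=1)
[Gauss-Seidel] macro 2: S0 reads c0=0 → after 2×micro: 5; S1 reads c0=5 → after 3×micro: 0 ⇒ (c0=5, c1=0)
[Gauss-Seidel] macro 3: S0 reads c0=5 → after 2×micro: 0; S1 reads c0=0 → after 3×micro: 1 ⇒ (c0=0, c1=1)
[Gauss-Seidel] macro 4: S0 reads c0=0 → after 2×micro: 5; S1 reads c0=5 → after 3×micro: 0 ⇒ (c0=5, c1=0)
[Gauss-Seidel] macro 5: S0 reads c0=5 → after 2×micro: 0; S1 reads c0=0 → after 3×micro: 1 ⇒ (c0=0, c1=1)
[Gauss-Seidel] macro 6: S0 reads c0=0 → after 2×micro: 5; S1 reads c0=5 → after 3×micro: 0 ⇒ (c0=5, c1=0)
[Gauss-Seidel] macro 7: S0 reads c0=5 → after 2×micro: 0; S1 reads c0=0 → after 3×micro: 1 ⇒ (c0=0, c1=1)
[Gauss-Seidel] macro 8: S0 reads c0=0 → after 2×micro: 5; S1 reads c0=5 → after 3×micro: 0 ⇒ (c0=5, c1=0)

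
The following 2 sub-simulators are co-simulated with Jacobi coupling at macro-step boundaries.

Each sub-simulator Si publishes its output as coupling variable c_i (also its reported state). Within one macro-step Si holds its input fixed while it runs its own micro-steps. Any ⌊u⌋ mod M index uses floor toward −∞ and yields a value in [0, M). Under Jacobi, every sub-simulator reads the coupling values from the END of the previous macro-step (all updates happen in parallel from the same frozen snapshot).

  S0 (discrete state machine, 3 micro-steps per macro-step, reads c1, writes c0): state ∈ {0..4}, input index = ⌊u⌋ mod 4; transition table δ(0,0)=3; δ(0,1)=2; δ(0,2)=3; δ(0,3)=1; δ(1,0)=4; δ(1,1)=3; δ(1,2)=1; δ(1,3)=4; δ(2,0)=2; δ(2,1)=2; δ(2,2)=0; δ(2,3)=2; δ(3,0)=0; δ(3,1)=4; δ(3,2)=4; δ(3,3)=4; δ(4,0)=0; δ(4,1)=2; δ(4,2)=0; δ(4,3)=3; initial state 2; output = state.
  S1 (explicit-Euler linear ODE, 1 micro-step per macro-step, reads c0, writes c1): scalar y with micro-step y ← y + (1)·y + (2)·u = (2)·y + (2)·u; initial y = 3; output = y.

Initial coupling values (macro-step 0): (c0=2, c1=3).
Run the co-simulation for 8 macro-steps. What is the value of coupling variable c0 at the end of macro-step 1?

macro 1: S0 reads c1=3 → after 3×micro: 2; S1 reads c0=2 → after 1×micro: 10 ⇒ (c0=2, c1=10)
macro 2: S0 reads c1=10 → after 3×micro: 4; S1 reads c0=2 → after 1×micro: 24 ⇒ (c0=4, c1=24)
macro 3: S0 reads c1=24 → after 3×micro: 0; S1 reads c0=4 → after 1×micro: 56 ⇒ (c0=0, c1=56)
macro 4: S0 reads c1=56 → after 3×micro: 3; S1 reads c0=0 → after 1×micro: 112 ⇒ (c0=3, c1=112)
macro 5: S0 reads c1=112 → after 3×micro: 0; S1 reads c0=3 → after 1×micro: 230 ⇒ (c0=0, c1=230)
macro 6: S0 reads c1=230 → after 3×micro: 0; S1 reads c0=0 → after 1×micro: 460 ⇒ (c0=0, c1=460)
macro 7: S0 reads c1=460 → after 3×micro: 3; S1 reads c0=0 → after 1×micro: 920 ⇒ (c0=3, c1=920)
macro 8: S0 reads c1=920 → after 3×micro: 0; S1 reads c0=3 → after 1×micro: 1846 ⇒ (c0=0, c1=1846)

c0 at macro-step 1 = 2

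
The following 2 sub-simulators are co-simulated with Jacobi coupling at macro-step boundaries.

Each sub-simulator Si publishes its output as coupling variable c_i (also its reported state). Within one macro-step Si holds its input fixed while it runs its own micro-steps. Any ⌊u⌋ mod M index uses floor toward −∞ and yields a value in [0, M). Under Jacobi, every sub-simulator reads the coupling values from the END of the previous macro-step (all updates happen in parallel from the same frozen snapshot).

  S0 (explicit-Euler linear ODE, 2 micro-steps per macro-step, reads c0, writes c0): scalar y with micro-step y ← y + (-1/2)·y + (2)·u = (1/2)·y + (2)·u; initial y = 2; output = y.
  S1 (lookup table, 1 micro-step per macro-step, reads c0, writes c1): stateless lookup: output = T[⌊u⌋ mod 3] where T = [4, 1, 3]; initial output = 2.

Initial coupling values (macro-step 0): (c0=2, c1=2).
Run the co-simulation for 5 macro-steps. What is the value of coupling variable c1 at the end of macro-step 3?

macro 1: S0 reads c0=2 → after 2×micro: 13/2; S1 reads c0=2 → after 1×micro: 3 ⇒ (c0=13/2, c1=3)
macro 2: S0 reads c0=13/2 → after 2×micro: 169/8; S1 reads c0=13/2 → after 1×micro: 4 ⇒ (c0=169/8, c1=4)
macro 3: S0 reads c0=169/8 → after 2×micro: 2197/32; S1 reads c0=169/8 → after 1×micro: 4 ⇒ (c0=2197/32, c1=4)
macro 4: S0 reads c0=2197/32 → after 2×micro: 28561/128; S1 reads c0=2197/32 → after 1×micro: 3 ⇒ (c0=28561/128, c1=3)
macro 5: S0 reads c0=28561/128 → after 2×micro: 371293/512; S1 reads c0=28561/128 → after 1×micro: 1 ⇒ (c0=371293/512, c1=1)

c1 at macro-step 3 = 4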